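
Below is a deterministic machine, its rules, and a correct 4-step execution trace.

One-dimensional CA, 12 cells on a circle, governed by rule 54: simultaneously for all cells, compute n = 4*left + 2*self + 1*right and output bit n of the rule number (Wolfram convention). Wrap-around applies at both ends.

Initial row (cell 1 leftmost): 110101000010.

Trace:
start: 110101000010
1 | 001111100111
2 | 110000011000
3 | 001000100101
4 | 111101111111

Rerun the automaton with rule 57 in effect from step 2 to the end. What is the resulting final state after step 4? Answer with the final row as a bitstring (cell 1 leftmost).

001100100101

(re-executing steps 2..4 under rule 57; state before step 2: 001111100111)
2 | 101000010100
3 | 010111001010
4 | 001100100101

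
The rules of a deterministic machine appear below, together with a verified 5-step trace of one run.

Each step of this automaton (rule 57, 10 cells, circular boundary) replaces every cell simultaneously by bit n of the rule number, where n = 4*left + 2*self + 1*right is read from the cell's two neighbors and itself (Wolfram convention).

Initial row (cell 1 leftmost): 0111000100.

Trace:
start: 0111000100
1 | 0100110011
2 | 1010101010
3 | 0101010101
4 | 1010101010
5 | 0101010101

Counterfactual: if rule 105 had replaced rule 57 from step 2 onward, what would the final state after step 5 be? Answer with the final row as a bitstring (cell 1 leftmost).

1011010100

(re-executing steps 2..5 under rule 105; state before step 2: 0100110011)
2 | 1000110011
3 | 1010110010
4 | 0101110001
5 | 1011010100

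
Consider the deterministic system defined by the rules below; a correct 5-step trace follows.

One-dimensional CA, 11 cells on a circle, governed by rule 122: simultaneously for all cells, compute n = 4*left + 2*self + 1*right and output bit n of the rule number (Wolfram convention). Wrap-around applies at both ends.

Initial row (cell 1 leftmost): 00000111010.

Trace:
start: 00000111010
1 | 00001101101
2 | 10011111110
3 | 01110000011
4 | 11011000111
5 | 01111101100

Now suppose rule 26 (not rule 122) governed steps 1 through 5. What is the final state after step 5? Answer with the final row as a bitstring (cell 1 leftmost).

(re-executing steps 1..5 under rule 26; state before step 1: 00000111010)
1 | 00001100001
2 | 10011010010
3 | 01110001100
4 | 11001011010
5 | 10110010000

10110010000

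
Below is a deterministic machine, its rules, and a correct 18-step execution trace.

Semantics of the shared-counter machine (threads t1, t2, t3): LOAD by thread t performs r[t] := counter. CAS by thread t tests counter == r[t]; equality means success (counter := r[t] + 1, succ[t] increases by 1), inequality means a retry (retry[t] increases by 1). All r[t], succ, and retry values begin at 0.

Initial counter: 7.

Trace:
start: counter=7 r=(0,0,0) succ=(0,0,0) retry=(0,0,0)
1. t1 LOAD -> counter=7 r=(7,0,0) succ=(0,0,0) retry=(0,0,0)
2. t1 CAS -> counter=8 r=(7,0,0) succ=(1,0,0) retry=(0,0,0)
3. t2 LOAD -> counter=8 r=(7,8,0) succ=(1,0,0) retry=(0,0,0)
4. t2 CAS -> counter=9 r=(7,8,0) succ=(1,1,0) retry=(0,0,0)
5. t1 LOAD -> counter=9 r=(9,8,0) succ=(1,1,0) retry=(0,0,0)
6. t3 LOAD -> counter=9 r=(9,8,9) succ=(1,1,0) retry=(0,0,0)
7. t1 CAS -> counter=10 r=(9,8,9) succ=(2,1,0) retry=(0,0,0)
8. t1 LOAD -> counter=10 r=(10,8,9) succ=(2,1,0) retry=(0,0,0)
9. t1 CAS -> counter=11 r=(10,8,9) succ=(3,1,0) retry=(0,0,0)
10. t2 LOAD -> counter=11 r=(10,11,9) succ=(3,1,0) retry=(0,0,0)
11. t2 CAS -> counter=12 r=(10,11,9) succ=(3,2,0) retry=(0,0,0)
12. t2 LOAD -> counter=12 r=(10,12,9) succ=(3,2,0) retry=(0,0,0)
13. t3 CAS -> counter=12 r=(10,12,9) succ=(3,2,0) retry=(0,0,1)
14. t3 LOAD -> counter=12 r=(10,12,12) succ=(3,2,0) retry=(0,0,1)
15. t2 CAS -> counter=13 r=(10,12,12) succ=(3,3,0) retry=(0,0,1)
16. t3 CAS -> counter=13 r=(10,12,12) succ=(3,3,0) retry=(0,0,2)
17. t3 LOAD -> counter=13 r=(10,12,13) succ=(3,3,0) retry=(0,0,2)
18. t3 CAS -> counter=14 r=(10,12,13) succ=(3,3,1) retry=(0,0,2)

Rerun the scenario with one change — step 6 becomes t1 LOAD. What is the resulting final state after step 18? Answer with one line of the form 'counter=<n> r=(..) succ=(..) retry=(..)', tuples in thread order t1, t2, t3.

(re-executing from step 6 with the substitution; state before step 6: counter=9 r=(9,8,0) succ=(1,1,0) retry=(0,0,0))
6. t1 LOAD -> counter=9 r=(9,8,0) succ=(1,1,0) retry=(0,0,0)
7. t1 CAS -> counter=10 r=(9,8,0) succ=(2,1,0) retry=(0,0,0)
8. t1 LOAD -> counter=10 r=(10,8,0) succ=(2,1,0) retry=(0,0,0)
9. t1 CAS -> counter=11 r=(10,8,0) succ=(3,1,0) retry=(0,0,0)
10. t2 LOAD -> counter=11 r=(10,11,0) succ=(3,1,0) retry=(0,0,0)
11. t2 CAS -> counter=12 r=(10,11,0) succ=(3,2,0) retry=(0,0,0)
12. t2 LOAD -> counter=12 r=(10,12,0) succ=(3,2,0) retry=(0,0,0)
13. t3 CAS -> counter=12 r=(10,12,0) succ=(3,2,0) retry=(0,0,1)
14. t3 LOAD -> counter=12 r=(10,12,12) succ=(3,2,0) retry=(0,0,1)
15. t2 CAS -> counter=13 r=(10,12,12) succ=(3,3,0) retry=(0,0,1)
16. t3 CAS -> counter=13 r=(10,12,12) succ=(3,3,0) retry=(0,0,2)
17. t3 LOAD -> counter=13 r=(10,12,13) succ=(3,3,0) retry=(0,0,2)
18. t3 CAS -> counter=14 r=(10,12,13) succ=(3,3,1) retry=(0,0,2)

counter=14 r=(10,12,13) succ=(3,3,1) retry=(0,0,2)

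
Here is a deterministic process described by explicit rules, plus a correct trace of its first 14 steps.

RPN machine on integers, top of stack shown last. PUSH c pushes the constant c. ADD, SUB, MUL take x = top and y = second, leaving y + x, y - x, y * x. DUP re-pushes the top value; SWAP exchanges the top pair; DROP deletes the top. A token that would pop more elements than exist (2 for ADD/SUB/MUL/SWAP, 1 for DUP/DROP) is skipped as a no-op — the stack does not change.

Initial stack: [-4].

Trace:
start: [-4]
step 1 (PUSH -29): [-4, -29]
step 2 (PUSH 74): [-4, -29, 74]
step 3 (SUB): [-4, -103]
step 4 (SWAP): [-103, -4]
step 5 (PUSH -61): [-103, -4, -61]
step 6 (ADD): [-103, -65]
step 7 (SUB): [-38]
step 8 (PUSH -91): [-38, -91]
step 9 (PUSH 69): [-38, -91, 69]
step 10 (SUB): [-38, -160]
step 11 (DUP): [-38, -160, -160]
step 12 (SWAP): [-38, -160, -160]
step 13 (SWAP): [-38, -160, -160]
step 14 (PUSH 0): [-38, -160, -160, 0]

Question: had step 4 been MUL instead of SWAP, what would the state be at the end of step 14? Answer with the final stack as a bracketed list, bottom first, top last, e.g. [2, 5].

(re-executing from step 4 with the substitution; state before step 4: [-4, -103])
step 4 (MUL): [412]
step 5 (PUSH -61): [412, -61]
step 6 (ADD): [351]
step 7 (SUB): [351]
step 8 (PUSH -91): [351, -91]
step 9 (PUSH 69): [351, -91, 69]
step 10 (SUB): [351, -160]
step 11 (DUP): [351, -160, -160]
step 12 (SWAP): [351, -160, -160]
step 13 (SWAP): [351, -160, -160]
step 14 (PUSH 0): [351, -160, -160, 0]

[351, -160, -160, 0]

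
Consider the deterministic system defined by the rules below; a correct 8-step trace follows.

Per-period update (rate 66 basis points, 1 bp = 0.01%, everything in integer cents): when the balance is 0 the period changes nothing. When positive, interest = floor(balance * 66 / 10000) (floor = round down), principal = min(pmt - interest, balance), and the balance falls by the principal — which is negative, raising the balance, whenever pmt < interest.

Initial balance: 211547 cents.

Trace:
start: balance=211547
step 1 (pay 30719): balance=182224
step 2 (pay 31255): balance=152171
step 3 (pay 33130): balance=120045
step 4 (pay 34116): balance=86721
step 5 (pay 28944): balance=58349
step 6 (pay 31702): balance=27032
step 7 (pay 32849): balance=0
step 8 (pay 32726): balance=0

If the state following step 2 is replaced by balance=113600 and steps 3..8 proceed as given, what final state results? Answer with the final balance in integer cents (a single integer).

state after step 2 := balance=113600
step 3 (pay 33130): balance=81219
step 4 (pay 34116): balance=47639
step 5 (pay 28944): balance=19009
step 6 (pay 31702): balance=0
step 7 (pay 32849): balance=0
step 8 (pay 32726): balance=0

0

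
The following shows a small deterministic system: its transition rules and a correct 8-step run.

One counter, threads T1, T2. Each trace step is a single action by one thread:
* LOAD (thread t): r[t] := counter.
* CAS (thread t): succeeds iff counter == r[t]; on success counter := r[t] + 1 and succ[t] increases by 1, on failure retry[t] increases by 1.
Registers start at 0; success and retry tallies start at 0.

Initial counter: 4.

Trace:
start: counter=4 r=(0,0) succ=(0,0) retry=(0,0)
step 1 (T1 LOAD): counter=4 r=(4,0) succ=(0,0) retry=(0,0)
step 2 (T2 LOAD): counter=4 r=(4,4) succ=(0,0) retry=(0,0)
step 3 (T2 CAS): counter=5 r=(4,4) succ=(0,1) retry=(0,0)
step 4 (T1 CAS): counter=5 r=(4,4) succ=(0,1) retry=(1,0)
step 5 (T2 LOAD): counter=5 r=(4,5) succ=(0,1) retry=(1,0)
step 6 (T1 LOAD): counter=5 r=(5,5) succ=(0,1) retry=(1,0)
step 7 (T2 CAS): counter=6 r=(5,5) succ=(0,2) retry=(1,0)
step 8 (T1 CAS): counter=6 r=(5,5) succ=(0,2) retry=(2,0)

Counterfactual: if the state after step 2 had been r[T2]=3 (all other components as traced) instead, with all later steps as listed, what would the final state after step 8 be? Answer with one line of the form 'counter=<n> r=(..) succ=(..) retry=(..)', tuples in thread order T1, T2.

state after step 2 := counter=4 r=(4,3) succ=(0,0) retry=(0,0)
step 3 (T2 CAS): counter=4 r=(4,3) succ=(0,0) retry=(0,1)
step 4 (T1 CAS): counter=5 r=(4,3) succ=(1,0) retry=(0,1)
step 5 (T2 LOAD): counter=5 r=(4,5) succ=(1,0) retry=(0,1)
step 6 (T1 LOAD): counter=5 r=(5,5) succ=(1,0) retry=(0,1)
step 7 (T2 CAS): counter=6 r=(5,5) succ=(1,1) retry=(0,1)
step 8 (T1 CAS): counter=6 r=(5,5) succ=(1,1) retry=(1,1)

counter=6 r=(5,5) succ=(1,1) retry=(1,1)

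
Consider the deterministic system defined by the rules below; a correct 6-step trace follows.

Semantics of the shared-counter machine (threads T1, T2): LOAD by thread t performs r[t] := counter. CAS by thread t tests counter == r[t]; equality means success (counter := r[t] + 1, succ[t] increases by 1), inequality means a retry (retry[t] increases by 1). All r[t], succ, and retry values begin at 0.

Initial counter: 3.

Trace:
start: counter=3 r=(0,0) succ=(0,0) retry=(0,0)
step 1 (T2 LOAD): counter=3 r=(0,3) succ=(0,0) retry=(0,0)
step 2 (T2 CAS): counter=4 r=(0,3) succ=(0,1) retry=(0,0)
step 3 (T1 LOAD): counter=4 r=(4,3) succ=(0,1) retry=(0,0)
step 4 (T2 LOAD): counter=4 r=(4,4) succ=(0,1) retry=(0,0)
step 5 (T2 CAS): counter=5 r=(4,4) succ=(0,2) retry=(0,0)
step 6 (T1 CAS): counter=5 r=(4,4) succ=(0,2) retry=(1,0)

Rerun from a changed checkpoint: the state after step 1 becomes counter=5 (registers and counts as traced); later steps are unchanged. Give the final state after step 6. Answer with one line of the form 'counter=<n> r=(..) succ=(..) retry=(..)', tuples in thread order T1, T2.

state after step 1 := counter=5 r=(0,3) succ=(0,0) retry=(0,0)
step 2 (T2 CAS): counter=5 r=(0,3) succ=(0,0) retry=(0,1)
step 3 (T1 LOAD): counter=5 r=(5,3) succ=(0,0) retry=(0,1)
step 4 (T2 LOAD): counter=5 r=(5,5) succ=(0,0) retry=(0,1)
step 5 (T2 CAS): counter=6 r=(5,5) succ=(0,1) retry=(0,1)
step 6 (T1 CAS): counter=6 r=(5,5) succ=(0,1) retry=(1,1)

counter=6 r=(5,5) succ=(0,1) retry=(1,1)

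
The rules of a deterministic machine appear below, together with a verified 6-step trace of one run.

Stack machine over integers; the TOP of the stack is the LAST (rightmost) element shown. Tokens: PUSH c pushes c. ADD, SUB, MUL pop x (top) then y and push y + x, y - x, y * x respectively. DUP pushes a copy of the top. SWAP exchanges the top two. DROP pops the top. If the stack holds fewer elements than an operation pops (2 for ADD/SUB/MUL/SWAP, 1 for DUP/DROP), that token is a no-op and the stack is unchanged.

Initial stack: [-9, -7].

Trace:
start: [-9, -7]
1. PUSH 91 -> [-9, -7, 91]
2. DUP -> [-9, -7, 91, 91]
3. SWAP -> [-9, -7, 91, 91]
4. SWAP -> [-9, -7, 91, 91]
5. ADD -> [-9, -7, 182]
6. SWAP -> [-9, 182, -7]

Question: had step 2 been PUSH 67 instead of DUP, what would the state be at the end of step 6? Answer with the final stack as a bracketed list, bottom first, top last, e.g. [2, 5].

[-9, 158, -7]

(re-executing from step 2 with the substitution; state before step 2: [-9, -7, 91])
2. PUSH 67 -> [-9, -7, 91, 67]
3. SWAP -> [-9, -7, 67, 91]
4. SWAP -> [-9, -7, 91, 67]
5. ADD -> [-9, -7, 158]
6. SWAP -> [-9, 158, -7]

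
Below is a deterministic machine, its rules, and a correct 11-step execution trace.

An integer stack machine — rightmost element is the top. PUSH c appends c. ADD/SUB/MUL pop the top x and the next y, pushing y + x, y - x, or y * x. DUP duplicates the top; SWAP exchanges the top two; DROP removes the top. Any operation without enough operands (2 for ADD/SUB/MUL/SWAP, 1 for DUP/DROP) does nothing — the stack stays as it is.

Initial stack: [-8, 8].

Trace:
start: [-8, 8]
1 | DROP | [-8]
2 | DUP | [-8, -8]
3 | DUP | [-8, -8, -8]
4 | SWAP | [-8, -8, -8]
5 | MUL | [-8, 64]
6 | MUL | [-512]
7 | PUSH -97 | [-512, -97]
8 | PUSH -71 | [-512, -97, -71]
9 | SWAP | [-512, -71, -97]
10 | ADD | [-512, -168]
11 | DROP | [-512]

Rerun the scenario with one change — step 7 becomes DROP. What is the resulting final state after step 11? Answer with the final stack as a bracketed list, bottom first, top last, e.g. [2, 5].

(re-executing from step 7 with the substitution; state before step 7: [-512])
7 | DROP | []
8 | PUSH -71 | [-71]
9 | SWAP | [-71]
10 | ADD | [-71]
11 | DROP | []

[]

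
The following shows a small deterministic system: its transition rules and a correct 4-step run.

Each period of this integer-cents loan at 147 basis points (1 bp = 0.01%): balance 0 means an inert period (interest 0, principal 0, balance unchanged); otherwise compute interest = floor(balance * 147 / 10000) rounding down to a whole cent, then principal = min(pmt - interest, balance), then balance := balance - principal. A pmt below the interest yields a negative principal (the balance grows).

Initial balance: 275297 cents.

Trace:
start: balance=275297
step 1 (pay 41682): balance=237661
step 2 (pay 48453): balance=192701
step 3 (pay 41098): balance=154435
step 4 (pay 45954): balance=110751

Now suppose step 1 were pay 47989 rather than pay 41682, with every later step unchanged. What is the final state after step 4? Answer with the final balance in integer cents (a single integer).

(re-executing from step 1 with the substitution; state before step 1: balance=275297)
step 1 (pay 47989): balance=231354
step 2 (pay 48453): balance=186301
step 3 (pay 41098): balance=147941
step 4 (pay 45954): balance=104161

104161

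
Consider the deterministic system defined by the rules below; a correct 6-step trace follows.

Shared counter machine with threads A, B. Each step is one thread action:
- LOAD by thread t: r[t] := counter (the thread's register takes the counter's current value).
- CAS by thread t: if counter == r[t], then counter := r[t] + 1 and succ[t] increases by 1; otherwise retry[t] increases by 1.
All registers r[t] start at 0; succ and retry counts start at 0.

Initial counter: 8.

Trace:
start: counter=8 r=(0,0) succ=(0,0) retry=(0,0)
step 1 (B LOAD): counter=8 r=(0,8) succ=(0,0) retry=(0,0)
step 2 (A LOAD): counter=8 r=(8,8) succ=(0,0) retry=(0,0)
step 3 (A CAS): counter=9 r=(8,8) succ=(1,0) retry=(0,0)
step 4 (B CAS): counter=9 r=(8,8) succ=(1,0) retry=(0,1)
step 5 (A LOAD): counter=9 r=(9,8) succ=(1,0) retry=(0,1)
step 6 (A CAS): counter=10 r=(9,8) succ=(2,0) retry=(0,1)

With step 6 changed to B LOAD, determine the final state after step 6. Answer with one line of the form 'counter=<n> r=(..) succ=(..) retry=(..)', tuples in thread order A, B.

(re-executing from step 6 with the substitution; state before step 6: counter=9 r=(9,8) succ=(1,0) retry=(0,1))
step 6 (B LOAD): counter=9 r=(9,9) succ=(1,0) retry=(0,1)

counter=9 r=(9,9) succ=(1,0) retry=(0,1)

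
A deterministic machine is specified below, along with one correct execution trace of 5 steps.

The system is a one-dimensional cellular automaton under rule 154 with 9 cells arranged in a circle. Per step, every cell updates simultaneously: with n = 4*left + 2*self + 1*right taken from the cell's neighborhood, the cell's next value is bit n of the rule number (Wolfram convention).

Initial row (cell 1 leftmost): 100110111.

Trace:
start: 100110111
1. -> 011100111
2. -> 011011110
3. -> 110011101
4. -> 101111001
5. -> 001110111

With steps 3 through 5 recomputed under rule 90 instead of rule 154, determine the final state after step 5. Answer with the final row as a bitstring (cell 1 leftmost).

(re-executing steps 3..5 under rule 90; state before step 3: 011011110)
3. -> 111010011
4. -> 001001110
5. -> 010111011

010111011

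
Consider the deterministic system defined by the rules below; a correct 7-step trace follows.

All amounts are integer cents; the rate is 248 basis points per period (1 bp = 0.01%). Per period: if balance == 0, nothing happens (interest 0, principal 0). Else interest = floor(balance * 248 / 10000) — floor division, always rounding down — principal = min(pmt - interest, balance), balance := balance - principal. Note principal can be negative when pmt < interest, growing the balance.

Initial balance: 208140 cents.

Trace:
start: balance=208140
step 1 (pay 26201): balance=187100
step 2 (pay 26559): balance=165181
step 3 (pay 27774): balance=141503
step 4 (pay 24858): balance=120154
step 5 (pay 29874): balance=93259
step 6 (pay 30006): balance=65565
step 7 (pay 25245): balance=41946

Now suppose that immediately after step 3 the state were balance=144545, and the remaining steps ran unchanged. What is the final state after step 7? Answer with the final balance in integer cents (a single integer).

state after step 3 := balance=144545
step 4 (pay 24858): balance=123271
step 5 (pay 29874): balance=96454
step 6 (pay 30006): balance=68840
step 7 (pay 25245): balance=45302

45302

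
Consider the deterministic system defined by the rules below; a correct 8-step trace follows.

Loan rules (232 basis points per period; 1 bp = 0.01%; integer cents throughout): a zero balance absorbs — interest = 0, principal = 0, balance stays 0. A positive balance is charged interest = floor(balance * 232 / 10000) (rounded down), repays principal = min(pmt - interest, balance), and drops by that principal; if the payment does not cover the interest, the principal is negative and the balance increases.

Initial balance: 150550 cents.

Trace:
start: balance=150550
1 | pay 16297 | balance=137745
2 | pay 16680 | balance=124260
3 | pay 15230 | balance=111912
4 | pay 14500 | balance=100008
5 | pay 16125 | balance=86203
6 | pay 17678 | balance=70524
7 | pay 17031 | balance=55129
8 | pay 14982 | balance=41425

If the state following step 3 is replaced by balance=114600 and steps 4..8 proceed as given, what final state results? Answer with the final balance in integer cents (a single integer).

state after step 3 := balance=114600
4 | pay 14500 | balance=102758
5 | pay 16125 | balance=89016
6 | pay 17678 | balance=73403
7 | pay 17031 | balance=58074
8 | pay 14982 | balance=44439

44439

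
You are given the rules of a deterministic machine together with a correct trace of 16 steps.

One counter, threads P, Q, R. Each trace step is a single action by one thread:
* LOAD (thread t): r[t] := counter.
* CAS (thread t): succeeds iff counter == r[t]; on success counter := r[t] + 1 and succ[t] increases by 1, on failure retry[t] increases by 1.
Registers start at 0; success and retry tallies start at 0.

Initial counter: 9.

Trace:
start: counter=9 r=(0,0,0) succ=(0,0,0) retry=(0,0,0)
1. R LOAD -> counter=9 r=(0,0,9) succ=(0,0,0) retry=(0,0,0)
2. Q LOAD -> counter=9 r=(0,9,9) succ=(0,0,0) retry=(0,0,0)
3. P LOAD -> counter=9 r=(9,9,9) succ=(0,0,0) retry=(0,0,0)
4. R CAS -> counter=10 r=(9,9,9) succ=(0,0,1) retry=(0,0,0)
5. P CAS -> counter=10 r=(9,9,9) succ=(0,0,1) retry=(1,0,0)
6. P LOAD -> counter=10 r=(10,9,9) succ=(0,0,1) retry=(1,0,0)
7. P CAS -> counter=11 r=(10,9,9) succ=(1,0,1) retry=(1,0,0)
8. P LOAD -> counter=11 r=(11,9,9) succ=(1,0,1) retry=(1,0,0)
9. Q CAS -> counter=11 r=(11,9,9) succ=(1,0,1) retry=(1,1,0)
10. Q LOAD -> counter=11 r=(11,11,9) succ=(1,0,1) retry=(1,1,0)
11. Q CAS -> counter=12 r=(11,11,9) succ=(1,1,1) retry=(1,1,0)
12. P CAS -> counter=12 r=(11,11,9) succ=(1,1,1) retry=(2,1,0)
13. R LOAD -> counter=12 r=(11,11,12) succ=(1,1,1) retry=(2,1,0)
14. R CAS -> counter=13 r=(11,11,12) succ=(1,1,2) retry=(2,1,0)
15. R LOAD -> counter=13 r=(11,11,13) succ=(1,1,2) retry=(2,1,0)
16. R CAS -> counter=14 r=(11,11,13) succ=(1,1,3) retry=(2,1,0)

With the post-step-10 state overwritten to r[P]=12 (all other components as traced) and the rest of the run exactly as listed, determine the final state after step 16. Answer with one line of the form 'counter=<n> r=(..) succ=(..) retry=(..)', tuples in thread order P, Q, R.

counter=15 r=(12,11,14) succ=(2,1,3) retry=(1,1,0)

state after step 10 := counter=11 r=(12,11,9) succ=(1,0,1) retry=(1,1,0)
11. Q CAS -> counter=12 r=(12,11,9) succ=(1,1,1) retry=(1,1,0)
12. P CAS -> counter=13 r=(12,11,9) succ=(2,1,1) retry=(1,1,0)
13. R LOAD -> counter=13 r=(12,11,13) succ=(2,1,1) retry=(1,1,0)
14. R CAS -> counter=14 r=(12,11,13) succ=(2,1,2) retry=(1,1,0)
15. R LOAD -> counter=14 r=(12,11,14) succ=(2,1,2) retry=(1,1,0)
16. R CAS -> counter=15 r=(12,11,14) succ=(2,1,3) retry=(1,1,0)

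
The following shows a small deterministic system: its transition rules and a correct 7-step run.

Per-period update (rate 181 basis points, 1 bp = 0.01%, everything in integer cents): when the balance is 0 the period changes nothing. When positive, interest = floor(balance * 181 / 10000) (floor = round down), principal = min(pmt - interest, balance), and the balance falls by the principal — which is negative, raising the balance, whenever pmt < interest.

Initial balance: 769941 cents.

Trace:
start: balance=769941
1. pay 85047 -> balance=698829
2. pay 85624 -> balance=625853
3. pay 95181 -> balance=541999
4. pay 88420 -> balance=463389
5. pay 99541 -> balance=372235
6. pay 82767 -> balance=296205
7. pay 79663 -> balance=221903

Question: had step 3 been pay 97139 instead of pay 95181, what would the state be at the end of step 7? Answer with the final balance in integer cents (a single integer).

219798

(re-executing from step 3 with the substitution; state before step 3: balance=625853)
3. pay 97139 -> balance=540041
4. pay 88420 -> balance=461395
5. pay 99541 -> balance=370205
6. pay 82767 -> balance=294138
7. pay 79663 -> balance=219798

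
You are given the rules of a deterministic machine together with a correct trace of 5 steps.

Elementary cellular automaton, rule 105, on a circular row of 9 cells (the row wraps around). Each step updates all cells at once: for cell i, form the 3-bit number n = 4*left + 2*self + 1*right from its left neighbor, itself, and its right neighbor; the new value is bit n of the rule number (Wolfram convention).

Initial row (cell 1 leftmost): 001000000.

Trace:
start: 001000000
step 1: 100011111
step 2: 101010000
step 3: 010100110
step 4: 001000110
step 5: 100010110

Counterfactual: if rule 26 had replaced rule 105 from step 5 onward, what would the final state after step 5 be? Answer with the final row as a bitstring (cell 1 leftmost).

(re-executing step 5 under rule 26; state before step 5: 001000110)
step 5: 010101101

010101101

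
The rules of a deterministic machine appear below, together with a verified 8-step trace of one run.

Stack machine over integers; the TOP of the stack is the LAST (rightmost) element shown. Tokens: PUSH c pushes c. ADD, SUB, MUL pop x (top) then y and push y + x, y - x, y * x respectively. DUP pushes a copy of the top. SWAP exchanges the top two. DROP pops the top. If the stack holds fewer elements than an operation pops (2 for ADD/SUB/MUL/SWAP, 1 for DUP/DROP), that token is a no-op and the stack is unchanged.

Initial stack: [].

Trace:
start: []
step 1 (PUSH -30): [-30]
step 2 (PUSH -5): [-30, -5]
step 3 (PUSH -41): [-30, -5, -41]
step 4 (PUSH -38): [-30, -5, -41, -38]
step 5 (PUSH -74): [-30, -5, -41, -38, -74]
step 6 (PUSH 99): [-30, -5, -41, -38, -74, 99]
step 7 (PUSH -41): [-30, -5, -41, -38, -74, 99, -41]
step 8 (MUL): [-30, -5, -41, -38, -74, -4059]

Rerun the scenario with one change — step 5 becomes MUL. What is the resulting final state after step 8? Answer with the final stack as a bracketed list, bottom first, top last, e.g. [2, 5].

[-30, -5, 1558, -4059]

(re-executing from step 5 with the substitution; state before step 5: [-30, -5, -41, -38])
step 5 (MUL): [-30, -5, 1558]
step 6 (PUSH 99): [-30, -5, 1558, 99]
step 7 (PUSH -41): [-30, -5, 1558, 99, -41]
step 8 (MUL): [-30, -5, 1558, -4059]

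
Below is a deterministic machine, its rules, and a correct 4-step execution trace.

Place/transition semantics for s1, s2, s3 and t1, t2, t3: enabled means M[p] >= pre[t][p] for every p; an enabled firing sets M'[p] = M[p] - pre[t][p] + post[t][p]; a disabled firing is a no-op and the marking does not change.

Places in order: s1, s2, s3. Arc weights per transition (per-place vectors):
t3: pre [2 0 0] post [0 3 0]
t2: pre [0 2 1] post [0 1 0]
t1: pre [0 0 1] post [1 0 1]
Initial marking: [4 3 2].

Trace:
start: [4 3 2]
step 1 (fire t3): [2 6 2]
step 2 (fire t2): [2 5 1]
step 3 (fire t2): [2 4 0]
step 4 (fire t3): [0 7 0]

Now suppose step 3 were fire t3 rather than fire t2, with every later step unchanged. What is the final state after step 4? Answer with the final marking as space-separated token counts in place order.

0 8 1

(re-executing from step 3 with the substitution; state before step 3: [2 5 1])
step 3 (fire t3): [0 8 1]
step 4 (fire t3): [0 8 1]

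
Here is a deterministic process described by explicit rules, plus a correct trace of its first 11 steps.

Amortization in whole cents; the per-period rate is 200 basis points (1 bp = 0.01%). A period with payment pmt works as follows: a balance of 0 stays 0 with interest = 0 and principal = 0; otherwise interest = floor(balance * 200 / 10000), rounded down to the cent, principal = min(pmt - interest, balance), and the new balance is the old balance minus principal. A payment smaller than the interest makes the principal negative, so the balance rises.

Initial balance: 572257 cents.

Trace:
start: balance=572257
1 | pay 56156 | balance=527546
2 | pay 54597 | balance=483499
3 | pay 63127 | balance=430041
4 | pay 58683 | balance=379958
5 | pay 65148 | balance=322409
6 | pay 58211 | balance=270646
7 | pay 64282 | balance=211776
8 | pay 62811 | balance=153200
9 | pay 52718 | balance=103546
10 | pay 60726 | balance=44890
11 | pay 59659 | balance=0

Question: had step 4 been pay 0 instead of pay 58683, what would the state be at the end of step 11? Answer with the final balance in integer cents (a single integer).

(re-executing from step 4 with the substitution; state before step 4: balance=430041)
4 | pay 0 | balance=438641
5 | pay 65148 | balance=382265
6 | pay 58211 | balance=331699
7 | pay 64282 | balance=274050
8 | pay 62811 | balance=216720
9 | pay 52718 | balance=168336
10 | pay 60726 | balance=110976
11 | pay 59659 | balance=53536

53536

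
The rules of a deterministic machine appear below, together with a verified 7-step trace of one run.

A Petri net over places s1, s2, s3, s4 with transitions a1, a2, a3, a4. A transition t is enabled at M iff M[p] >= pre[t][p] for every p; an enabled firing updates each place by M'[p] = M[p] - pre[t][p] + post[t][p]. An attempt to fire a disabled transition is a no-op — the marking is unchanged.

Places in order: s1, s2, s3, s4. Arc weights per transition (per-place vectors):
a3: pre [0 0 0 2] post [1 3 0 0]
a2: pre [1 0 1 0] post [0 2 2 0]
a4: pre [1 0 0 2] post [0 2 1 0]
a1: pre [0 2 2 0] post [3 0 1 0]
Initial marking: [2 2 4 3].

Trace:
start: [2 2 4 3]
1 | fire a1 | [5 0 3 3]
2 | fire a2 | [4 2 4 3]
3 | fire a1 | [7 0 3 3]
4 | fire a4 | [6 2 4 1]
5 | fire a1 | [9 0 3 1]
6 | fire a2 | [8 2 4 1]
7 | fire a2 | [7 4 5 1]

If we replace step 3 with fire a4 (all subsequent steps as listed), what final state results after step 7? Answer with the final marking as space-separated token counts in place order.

4 6 6 1

(re-executing from step 3 with the substitution; state before step 3: [4 2 4 3])
3 | fire a4 | [3 4 5 1]
4 | fire a4 | [3 4 5 1]
5 | fire a1 | [6 2 4 1]
6 | fire a2 | [5 4 5 1]
7 | fire a2 | [4 6 6 1]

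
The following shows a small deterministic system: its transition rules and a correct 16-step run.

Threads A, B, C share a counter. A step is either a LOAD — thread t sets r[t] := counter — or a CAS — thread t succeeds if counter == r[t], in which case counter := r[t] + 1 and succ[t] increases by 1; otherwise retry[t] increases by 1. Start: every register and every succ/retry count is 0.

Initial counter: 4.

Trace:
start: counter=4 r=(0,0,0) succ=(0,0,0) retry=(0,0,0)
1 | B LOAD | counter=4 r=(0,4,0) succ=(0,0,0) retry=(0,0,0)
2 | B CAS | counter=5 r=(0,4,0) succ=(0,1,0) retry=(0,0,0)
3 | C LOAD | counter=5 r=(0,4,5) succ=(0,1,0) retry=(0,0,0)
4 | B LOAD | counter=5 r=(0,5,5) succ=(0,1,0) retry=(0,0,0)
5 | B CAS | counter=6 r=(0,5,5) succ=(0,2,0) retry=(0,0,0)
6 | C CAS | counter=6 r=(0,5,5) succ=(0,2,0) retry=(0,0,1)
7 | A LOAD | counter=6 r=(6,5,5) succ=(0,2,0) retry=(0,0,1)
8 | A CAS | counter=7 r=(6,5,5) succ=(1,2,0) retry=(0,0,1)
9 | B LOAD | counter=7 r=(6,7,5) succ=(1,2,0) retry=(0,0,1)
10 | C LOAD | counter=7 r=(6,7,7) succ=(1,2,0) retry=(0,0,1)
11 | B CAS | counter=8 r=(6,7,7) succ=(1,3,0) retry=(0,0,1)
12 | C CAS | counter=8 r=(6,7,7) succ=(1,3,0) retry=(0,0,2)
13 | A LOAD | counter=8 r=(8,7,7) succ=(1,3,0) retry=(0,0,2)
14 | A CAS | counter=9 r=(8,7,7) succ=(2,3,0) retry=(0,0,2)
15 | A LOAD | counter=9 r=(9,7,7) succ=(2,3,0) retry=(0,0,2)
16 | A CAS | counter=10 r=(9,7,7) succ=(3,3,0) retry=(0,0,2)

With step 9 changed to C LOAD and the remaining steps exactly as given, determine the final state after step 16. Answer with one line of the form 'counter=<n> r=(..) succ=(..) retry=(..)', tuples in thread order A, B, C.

counter=10 r=(9,5,7) succ=(3,2,1) retry=(0,1,1)

(re-executing from step 9 with the substitution; state before step 9: counter=7 r=(6,5,5) succ=(1,2,0) retry=(0,0,1))
9 | C LOAD | counter=7 r=(6,5,7) succ=(1,2,0) retry=(0,0,1)
10 | C LOAD | counter=7 r=(6,5,7) succ=(1,2,0) retry=(0,0,1)
11 | B CAS | counter=7 r=(6,5,7) succ=(1,2,0) retry=(0,1,1)
12 | C CAS | counter=8 r=(6,5,7) succ=(1,2,1) retry=(0,1,1)
13 | A LOAD | counter=8 r=(8,5,7) succ=(1,2,1) retry=(0,1,1)
14 | A CAS | counter=9 r=(8,5,7) succ=(2,2,1) retry=(0,1,1)
15 | A LOAD | counter=9 r=(9,5,7) succ=(2,2,1) retry=(0,1,1)
16 | A CAS | counter=10 r=(9,5,7) succ=(3,2,1) retry=(0,1,1)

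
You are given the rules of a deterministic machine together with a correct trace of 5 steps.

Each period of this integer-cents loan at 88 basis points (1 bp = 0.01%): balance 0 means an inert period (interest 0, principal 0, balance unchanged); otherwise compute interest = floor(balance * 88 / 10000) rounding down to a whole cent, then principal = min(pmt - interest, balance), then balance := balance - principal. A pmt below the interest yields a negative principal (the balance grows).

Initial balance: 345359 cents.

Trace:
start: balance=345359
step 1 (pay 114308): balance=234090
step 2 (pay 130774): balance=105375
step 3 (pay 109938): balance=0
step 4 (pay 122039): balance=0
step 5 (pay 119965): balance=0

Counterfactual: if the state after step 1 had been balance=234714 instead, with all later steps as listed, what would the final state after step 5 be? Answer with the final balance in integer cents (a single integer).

0

state after step 1 := balance=234714
step 2 (pay 130774): balance=106005
step 3 (pay 109938): balance=0
step 4 (pay 122039): balance=0
step 5 (pay 119965): balance=0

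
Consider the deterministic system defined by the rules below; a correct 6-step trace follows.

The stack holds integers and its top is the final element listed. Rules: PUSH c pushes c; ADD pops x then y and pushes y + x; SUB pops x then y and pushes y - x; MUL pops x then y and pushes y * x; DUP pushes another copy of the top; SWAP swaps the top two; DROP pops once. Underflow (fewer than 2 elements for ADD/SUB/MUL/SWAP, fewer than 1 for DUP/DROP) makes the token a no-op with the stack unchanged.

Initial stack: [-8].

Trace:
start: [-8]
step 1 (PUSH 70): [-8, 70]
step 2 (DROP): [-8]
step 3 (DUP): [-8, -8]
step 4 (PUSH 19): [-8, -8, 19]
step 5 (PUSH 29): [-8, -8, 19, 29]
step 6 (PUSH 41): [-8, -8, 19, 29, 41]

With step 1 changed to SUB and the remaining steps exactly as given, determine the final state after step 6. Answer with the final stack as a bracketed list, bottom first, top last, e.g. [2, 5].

(re-executing from step 1 with the substitution; state before step 1: [-8])
step 1 (SUB): [-8]
step 2 (DROP): []
step 3 (DUP): []
step 4 (PUSH 19): [19]
step 5 (PUSH 29): [19, 29]
step 6 (PUSH 41): [19, 29, 41]

[19, 29, 41]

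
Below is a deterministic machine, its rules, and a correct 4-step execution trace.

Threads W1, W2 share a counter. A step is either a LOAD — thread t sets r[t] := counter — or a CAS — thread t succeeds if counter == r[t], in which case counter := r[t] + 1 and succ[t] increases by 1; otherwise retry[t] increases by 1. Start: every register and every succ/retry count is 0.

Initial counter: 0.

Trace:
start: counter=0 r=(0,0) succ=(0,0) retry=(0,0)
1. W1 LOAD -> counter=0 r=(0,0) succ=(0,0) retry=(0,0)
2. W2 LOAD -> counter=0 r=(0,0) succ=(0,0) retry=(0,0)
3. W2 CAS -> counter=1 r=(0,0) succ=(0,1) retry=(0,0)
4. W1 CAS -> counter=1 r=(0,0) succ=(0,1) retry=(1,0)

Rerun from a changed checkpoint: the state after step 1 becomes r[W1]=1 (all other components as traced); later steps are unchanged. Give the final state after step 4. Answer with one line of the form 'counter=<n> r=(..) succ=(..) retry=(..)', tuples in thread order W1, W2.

state after step 1 := counter=0 r=(1,0) succ=(0,0) retry=(0,0)
2. W2 LOAD -> counter=0 r=(1,0) succ=(0,0) retry=(0,0)
3. W2 CAS -> counter=1 r=(1,0) succ=(0,1) retry=(0,0)
4. W1 CAS -> counter=2 r=(1,0) succ=(1,1) retry=(0,0)

counter=2 r=(1,0) succ=(1,1) retry=(0,0)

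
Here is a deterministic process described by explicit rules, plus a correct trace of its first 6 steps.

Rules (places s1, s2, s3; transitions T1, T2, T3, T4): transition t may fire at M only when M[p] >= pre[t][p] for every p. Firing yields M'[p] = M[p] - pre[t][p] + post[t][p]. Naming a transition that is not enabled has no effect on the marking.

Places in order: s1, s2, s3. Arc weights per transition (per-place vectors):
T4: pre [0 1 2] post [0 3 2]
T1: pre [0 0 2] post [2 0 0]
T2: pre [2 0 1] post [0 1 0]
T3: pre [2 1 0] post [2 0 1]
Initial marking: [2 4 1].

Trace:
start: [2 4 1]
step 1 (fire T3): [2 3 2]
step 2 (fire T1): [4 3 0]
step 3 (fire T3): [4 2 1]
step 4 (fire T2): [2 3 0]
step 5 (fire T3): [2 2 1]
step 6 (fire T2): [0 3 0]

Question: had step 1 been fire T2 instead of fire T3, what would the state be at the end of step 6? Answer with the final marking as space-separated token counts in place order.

0 5 0

(re-executing from step 1 with the substitution; state before step 1: [2 4 1])
step 1 (fire T2): [0 5 0]
step 2 (fire T1): [0 5 0]
step 3 (fire T3): [0 5 0]
step 4 (fire T2): [0 5 0]
step 5 (fire T3): [0 5 0]
step 6 (fire T2): [0 5 0]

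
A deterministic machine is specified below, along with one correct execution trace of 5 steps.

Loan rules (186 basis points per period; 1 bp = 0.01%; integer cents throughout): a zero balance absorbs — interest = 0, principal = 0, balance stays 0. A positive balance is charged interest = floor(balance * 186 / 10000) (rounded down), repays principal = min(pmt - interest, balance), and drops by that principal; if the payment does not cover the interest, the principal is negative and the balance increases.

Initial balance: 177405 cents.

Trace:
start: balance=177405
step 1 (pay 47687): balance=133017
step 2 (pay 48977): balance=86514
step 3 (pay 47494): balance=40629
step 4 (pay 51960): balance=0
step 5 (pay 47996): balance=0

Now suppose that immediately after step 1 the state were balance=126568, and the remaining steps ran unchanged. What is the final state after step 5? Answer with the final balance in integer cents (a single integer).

state after step 1 := balance=126568
step 2 (pay 48977): balance=79945
step 3 (pay 47494): balance=33937
step 4 (pay 51960): balance=0
step 5 (pay 47996): balance=0

0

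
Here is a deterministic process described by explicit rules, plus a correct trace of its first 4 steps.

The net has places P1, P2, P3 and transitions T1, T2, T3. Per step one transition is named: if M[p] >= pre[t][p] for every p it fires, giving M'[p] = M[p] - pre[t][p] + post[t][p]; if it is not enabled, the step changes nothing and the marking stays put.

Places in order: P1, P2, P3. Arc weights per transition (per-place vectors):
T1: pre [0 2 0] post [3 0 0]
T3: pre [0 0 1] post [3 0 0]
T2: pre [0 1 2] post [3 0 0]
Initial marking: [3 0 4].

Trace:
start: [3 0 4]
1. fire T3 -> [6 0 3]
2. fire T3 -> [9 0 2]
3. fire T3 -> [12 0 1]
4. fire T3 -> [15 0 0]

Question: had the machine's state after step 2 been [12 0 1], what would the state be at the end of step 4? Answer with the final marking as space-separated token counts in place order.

15 0 0

state after step 2 := [12 0 1]
3. fire T3 -> [15 0 0]
4. fire T3 -> [15 0 0]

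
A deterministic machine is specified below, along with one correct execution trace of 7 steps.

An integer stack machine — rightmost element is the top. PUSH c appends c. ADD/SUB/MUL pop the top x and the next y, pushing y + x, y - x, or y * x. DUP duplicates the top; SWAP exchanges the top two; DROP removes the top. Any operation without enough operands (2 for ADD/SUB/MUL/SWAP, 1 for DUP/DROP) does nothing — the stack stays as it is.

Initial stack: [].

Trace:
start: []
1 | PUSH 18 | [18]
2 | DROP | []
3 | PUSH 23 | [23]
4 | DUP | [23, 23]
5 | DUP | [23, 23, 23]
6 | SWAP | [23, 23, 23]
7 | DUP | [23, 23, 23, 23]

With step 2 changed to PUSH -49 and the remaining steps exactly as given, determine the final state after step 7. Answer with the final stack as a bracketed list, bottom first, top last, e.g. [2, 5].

(re-executing from step 2 with the substitution; state before step 2: [18])
2 | PUSH -49 | [18, -49]
3 | PUSH 23 | [18, -49, 23]
4 | DUP | [18, -49, 23, 23]
5 | DUP | [18, -49, 23, 23, 23]
6 | SWAP | [18, -49, 23, 23, 23]
7 | DUP | [18, -49, 23, 23, 23, 23]

[18, -49, 23, 23, 23, 23]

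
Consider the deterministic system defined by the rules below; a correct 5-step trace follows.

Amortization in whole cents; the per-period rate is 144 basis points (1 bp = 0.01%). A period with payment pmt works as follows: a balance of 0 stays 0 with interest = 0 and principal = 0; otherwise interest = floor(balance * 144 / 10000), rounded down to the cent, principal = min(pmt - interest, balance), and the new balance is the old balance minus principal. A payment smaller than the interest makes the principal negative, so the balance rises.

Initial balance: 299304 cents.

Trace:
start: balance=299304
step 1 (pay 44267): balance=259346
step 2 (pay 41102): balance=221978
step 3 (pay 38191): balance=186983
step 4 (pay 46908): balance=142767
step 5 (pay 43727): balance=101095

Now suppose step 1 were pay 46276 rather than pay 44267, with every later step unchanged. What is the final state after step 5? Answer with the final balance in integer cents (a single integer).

(re-executing from step 1 with the substitution; state before step 1: balance=299304)
step 1 (pay 46276): balance=257337
step 2 (pay 41102): balance=219940
step 3 (pay 38191): balance=184916
step 4 (pay 46908): balance=140670
step 5 (pay 43727): balance=98968

98968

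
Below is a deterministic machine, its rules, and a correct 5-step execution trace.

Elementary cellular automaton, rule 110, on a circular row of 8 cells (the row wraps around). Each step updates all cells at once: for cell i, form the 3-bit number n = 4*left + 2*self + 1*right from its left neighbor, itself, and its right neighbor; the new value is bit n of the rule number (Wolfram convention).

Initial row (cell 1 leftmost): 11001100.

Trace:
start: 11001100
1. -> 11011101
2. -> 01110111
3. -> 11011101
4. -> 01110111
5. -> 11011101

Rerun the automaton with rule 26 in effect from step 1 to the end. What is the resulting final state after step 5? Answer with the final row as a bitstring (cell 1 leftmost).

(re-executing steps 1..5 under rule 26; state before step 1: 11001100)
1. -> 10111011
2. -> 00100010
3. -> 01010101
4. -> 00000000
5. -> 00000000

00000000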